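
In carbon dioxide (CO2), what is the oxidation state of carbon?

The carbon has a double bond to O (2×+1 = +2), a double bond to O (2×+1 = +2).
Oxidation state = +2 + 2 = +4.

+4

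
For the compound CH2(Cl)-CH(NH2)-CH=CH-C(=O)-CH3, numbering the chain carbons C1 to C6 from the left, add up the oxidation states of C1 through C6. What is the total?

-4

Tallying each carbon's bonds:
C1: 1C, 2H, 1Cl → 0 − 2 + 1 = -1
C2: 2C, 1H, 1N → 0 − 1 + 1 = 0
C3: 3C, 1H → 0 − 1 = -1
C4: 3C, 1H → 0 − 1 = -1
C5: 2C, 2O → 0 + 2 = +2
C6: 1C, 3H → 0 − 3 = -3
Sum = -1 + 0 − 1 − 1 + 2 − 3 = -4.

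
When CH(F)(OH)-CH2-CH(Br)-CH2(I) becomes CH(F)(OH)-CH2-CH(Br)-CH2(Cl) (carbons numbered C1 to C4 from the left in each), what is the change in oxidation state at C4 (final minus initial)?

Before: C4 has 1 bond to C, 2 bonds to H, 1 bond to I → oxidation state -1.
After: C4 has 1 bond to C, 2 bonds to H, 1 bond to Cl → oxidation state -1.
Δ = -1 − (-1) = 0, so no net redox change at C4.

0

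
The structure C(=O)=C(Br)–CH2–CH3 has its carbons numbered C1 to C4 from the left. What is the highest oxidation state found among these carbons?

Tallying each carbon's bonds:
C1: 2C, 2O → 0 + 2 = +2
C2: 3C, 1Br → 0 + 1 = +1
C3: 2C, 2H → 0 − 2 = -2
C4: 1C, 3H → 0 − 3 = -3
The highest value is +2.

+2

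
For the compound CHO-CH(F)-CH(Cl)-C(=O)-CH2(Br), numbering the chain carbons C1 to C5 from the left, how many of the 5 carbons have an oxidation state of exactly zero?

2

Bonds to more-electronegative neighbours contribute +1 each, bonds to H or metals contribute −1 each, and C–C bonds contribute 0. Tallying each carbon:
C1: 1C, 1H, 2O → 0 − 1 + 2 = +1
C2: 2C, 1H, 1F → 0 − 1 + 1 = 0
C3: 2C, 1H, 1Cl → 0 − 1 + 1 = 0
C4: 2C, 2O → 0 + 2 = +2
C5: 1C, 2H, 1Br → 0 − 2 + 1 = -1
2 carbons (C2, C3) meet the condition.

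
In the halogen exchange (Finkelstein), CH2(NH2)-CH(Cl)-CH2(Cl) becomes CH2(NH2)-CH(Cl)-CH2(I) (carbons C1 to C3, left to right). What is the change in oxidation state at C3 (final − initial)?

0

Before: C3 has 1 bond to C, 2 bonds to H, 1 bond to Cl → oxidation state -1.
After: C3 has 1 bond to C, 2 bonds to H, 1 bond to I → oxidation state -1.
Δ = -1 − (-1) = 0, so no net redox change at C3.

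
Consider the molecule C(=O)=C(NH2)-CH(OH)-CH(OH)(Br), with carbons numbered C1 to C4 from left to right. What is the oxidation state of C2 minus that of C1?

-1

C2: 3C, 1N → 0 + 1 = +1
C1: 2C, 2O → 0 + 2 = +2
Difference: +1 − (+2) = -1.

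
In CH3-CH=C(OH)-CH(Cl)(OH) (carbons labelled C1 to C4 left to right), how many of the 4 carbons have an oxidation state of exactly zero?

Bonds to more-electronegative neighbours contribute +1 each, bonds to H or metals contribute −1 each, and C–C bonds contribute 0. Tallying each carbon:
C1: 1C, 3H → 0 − 3 = -3
C2: 3C, 1H → 0 − 1 = -1
C3: 3C, 1O → 0 + 1 = +1
C4: 1C, 1H, 1O, 1Cl → 0 − 1 + 1 + 1 = +1
0 carbons meet the condition.

0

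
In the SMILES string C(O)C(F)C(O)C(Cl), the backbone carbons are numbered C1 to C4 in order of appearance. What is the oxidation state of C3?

Each bond to a more electronegative atom (O, N, halogen) counts +1, each bond to a less electronegative atom (H, metal, B, Si) counts −1, and each C–C bond counts 0.
C3 has one bond to C (0), one bond to C (0), one bond to O (+1), one bond to H (-1).
Oxidation state = 0 + 0 + 1 − 1 = 0.

0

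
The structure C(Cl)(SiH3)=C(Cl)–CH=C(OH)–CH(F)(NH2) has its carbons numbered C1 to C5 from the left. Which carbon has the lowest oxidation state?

C3

Tallying each carbon's bonds:
C1: 2C, 1Cl, 1Si → 0 + 1 − 1 = 0
C2: 3C, 1Cl → 0 + 1 = +1
C3: 3C, 1H → 0 − 1 = -1
C4: 3C, 1O → 0 + 1 = +1
C5: 1C, 1H, 1N, 1F → 0 − 1 + 1 + 1 = +1
The most reduced carbon is C3 at -1.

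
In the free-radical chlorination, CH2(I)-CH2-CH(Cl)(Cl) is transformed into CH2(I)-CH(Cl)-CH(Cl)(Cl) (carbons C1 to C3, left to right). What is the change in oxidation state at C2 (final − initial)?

+2

Before: C2 has 2 bonds to C, 2 bonds to H → oxidation state -2.
After: C2 has 2 bonds to C, 1 bond to H, 1 bond to Cl → oxidation state 0.
Δ = 0 − (-2) = +2, so this is an oxidation at C2.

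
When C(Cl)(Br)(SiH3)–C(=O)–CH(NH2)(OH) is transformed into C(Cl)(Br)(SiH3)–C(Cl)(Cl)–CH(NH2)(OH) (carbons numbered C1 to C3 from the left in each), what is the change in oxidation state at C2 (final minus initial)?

Before: C2 has 2 bonds to C, 2 bonds to O → oxidation state +2.
After: C2 has 2 bonds to C, 2 bonds to Cl → oxidation state +2.
Δ = +2 − (+2) = 0, so no net redox change at C2.

0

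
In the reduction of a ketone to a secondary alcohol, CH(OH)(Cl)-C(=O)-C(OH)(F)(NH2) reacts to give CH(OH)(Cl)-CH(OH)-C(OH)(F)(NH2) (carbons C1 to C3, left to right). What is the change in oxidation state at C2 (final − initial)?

-2

Before: C2 has 2 bonds to C, 2 bonds to O → oxidation state +2.
After: C2 has 2 bonds to C, 1 bond to H, 1 bond to O → oxidation state 0.
Δ = 0 − (+2) = -2, so this is a reduction at C2.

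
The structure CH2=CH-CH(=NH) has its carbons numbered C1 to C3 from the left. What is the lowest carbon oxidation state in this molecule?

Bonds to more-electronegative neighbours contribute +1 each, bonds to H or metals contribute −1 each, and C–C bonds contribute 0. Tallying each carbon:
C1: 2C, 2H → 0 − 2 = -2
C2: 3C, 1H → 0 − 1 = -1
C3: 1C, 1H, 2N → 0 − 1 + 2 = +1
The lowest value is -2.

-2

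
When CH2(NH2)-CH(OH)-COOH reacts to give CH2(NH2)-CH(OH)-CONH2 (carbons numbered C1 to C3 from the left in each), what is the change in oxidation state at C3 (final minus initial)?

0

Before: C3 has 1 bond to C, 3 bonds to O → oxidation state +3.
After: C3 has 1 bond to C, 2 bonds to O, 1 bond to N → oxidation state +3.
Δ = +3 − (+3) = 0, so no net redox change at C3.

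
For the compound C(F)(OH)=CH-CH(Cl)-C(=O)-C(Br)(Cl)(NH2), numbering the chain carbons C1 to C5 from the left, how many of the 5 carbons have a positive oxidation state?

3

Tallying each carbon's bonds:
C1: 2C, 1O, 1F → 0 + 1 + 1 = +2
C2: 3C, 1H → 0 − 1 = -1
C3: 2C, 1H, 1Cl → 0 − 1 + 1 = 0
C4: 2C, 2O → 0 + 2 = +2
C5: 1C, 1N, 1Cl, 1Br → 0 + 1 + 1 + 1 = +3
3 carbons (C1, C4, C5) meet the condition.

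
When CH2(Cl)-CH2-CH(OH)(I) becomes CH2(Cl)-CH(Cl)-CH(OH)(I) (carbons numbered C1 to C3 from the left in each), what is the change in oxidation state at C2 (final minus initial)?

Before: C2 has 2 bonds to C, 2 bonds to H → oxidation state -2.
After: C2 has 2 bonds to C, 1 bond to H, 1 bond to Cl → oxidation state 0.
Δ = 0 − (-2) = +2, so this is an oxidation at C2.

+2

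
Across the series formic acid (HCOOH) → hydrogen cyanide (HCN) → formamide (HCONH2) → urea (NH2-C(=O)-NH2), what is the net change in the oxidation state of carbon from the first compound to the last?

+2

Carbon oxidation states along the series — formic acid: +2, hydrogen cyanide: +2, formamide: +2, urea: +4.
Net change = +4 − (+2) = +2.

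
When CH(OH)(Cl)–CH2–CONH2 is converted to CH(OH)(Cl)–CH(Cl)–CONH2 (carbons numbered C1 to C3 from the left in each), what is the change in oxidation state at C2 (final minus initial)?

Before: C2 has 2 bonds to C, 2 bonds to H → oxidation state -2.
After: C2 has 2 bonds to C, 1 bond to H, 1 bond to Cl → oxidation state 0.
Δ = 0 − (-2) = +2, so this is an oxidation at C2.

+2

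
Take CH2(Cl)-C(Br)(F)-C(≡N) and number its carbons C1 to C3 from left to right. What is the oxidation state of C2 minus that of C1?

C2: 2C, 1F, 1Br → 0 + 1 + 1 = +2
C1: 1C, 2H, 1Cl → 0 − 2 + 1 = -1
Difference: +2 − (-1) = +3.

+3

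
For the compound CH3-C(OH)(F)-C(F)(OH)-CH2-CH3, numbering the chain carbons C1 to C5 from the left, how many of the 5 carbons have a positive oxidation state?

2

Count +1 for every bond to an atom more electronegative than carbon and −1 for every bond to one less electronegative; C–C bonds are 0. Tallying each carbon:
C1: 1C, 3H → 0 − 3 = -3
C2: 2C, 1O, 1F → 0 + 1 + 1 = +2
C3: 2C, 1O, 1F → 0 + 1 + 1 = +2
C4: 2C, 2H → 0 − 2 = -2
C5: 1C, 3H → 0 − 3 = -3
2 carbons (C2, C3) meet the condition.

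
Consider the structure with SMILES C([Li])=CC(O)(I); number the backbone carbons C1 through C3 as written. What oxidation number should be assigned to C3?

C3 has one bond to C (0), one bond to H (-1), one bond to O (+1), one bond to I (+1).
Oxidation state = 0 − 1 + 1 + 1 = +1.

+1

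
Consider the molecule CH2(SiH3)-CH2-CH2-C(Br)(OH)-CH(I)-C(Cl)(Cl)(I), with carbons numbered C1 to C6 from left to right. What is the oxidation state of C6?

C6 has one bond to C (0), one bond to Cl (+1), one bond to Cl (+1), one bond to I (+1).
Oxidation state = 0 + 1 + 1 + 1 = +3.

+3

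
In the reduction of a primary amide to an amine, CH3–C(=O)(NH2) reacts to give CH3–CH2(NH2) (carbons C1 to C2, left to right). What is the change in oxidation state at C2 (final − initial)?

-4

Before: C2 has 1 bond to C, 2 bonds to O, 1 bond to N → oxidation state +3.
After: C2 has 1 bond to C, 2 bonds to H, 1 bond to N → oxidation state -1.
Δ = -1 − (+3) = -4, so this is a reduction at C2.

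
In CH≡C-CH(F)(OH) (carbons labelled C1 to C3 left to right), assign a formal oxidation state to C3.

+1

Assign +1 per bond to O/N/halogen, −1 per bond to H or an electropositive element, and 0 per bond to carbon.
C3 has one bond to C (0), one bond to F (+1), one bond to H (-1), one bond to O (+1).
Oxidation state = 0 + 1 − 1 + 1 = +1.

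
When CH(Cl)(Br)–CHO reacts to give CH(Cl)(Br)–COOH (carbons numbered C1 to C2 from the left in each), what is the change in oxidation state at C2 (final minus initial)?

+2

Before: C2 has 1 bond to C, 1 bond to H, 2 bonds to O → oxidation state +1.
After: C2 has 1 bond to C, 3 bonds to O → oxidation state +3.
Δ = +3 − (+1) = +2, so this is an oxidation at C2.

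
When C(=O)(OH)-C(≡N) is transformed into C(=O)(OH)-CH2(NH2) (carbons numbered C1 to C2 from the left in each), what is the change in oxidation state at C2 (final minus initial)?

-4

Before: C2 has 1 bond to C, 3 bonds to N → oxidation state +3.
After: C2 has 1 bond to C, 2 bonds to H, 1 bond to N → oxidation state -1.
Δ = -1 − (+3) = -4, so this is a reduction at C2.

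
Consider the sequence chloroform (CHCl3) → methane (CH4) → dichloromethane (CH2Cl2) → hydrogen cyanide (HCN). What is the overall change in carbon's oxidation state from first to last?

0

Carbon oxidation states along the series — chloroform: +2, methane: -4, dichloromethane: 0, hydrogen cyanide: +2.
Net change = +2 − (+2) = 0.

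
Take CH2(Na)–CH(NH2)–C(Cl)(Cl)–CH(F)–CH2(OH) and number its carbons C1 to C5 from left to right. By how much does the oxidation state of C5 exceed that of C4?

C5: 1C, 2H, 1O → 0 − 2 + 1 = -1
C4: 2C, 1H, 1F → 0 − 1 + 1 = 0
Difference: -1 − (0) = -1.

-1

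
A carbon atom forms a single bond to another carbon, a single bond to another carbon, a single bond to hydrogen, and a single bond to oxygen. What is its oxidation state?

0

Each bond to a more electronegative atom (O, N, halogen) counts +1, each bond to a less electronegative atom (H, metal, B, Si) counts −1, and each C–C bond counts 0.
The carbon has one bond to C (0), one bond to C (0), one bond to H (-1), one bond to O (+1).
Oxidation state = 0 + 0 − 1 + 1 = 0.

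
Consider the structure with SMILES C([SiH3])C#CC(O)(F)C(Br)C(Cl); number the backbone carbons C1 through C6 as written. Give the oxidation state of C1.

C1 has one bond to C (0), one bond to Si (-1), one bond to H (-1), one bond to H (-1).
Oxidation state = 0 − 1 − 1 − 1 = -3.

-3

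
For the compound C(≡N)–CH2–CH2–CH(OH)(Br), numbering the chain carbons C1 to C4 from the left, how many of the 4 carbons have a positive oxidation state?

Each bond to a more electronegative atom (O, N, halogen) counts +1, each bond to a less electronegative atom (H, metal, B, Si) counts −1, and each C–C bond counts 0. Tallying each carbon:
C1: 1C, 3N → 0 + 3 = +3
C2: 2C, 2H → 0 − 2 = -2
C3: 2C, 2H → 0 − 2 = -2
C4: 1C, 1H, 1O, 1Br → 0 − 1 + 1 + 1 = +1
2 carbons (C1, C4) meet the condition.

2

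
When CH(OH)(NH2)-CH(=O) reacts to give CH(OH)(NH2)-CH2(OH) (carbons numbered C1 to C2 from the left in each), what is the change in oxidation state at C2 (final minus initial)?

-2

Before: C2 has 1 bond to C, 1 bond to H, 2 bonds to O → oxidation state +1.
After: C2 has 1 bond to C, 2 bonds to H, 1 bond to O → oxidation state -1.
Δ = -1 − (+1) = -2, so this is a reduction at C2.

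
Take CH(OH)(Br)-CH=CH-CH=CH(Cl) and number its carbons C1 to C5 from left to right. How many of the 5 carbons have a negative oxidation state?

3

Count +1 for every bond to an atom more electronegative than carbon and −1 for every bond to one less electronegative; C–C bonds are 0. Tallying each carbon:
C1: 1C, 1H, 1O, 1Br → 0 − 1 + 1 + 1 = +1
C2: 3C, 1H → 0 − 1 = -1
C3: 3C, 1H → 0 − 1 = -1
C4: 3C, 1H → 0 − 1 = -1
C5: 2C, 1H, 1Cl → 0 − 1 + 1 = 0
3 carbons (C2, C3, C4) meet the condition.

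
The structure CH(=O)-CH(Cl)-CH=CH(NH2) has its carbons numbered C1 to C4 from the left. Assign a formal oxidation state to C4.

Count +1 for every bond to an atom more electronegative than carbon and −1 for every bond to one less electronegative; C–C bonds are 0.
C4 has a double bond to C (2×0 = 0), one bond to N (+1), one bond to H (-1).
Oxidation state = 0 + 1 − 1 = 0.

0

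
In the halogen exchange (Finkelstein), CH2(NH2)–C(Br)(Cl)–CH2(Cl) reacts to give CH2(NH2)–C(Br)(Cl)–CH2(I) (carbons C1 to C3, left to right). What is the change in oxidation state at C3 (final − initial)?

0

Before: C3 has 1 bond to C, 2 bonds to H, 1 bond to Cl → oxidation state -1.
After: C3 has 1 bond to C, 2 bonds to H, 1 bond to I → oxidation state -1.
Δ = -1 − (-1) = 0, so no net redox change at C3.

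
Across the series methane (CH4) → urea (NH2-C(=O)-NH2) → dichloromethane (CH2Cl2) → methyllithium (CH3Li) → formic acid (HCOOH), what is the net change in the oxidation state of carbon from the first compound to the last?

Carbon oxidation states along the series — methane: -4, urea: +4, dichloromethane: 0, methyllithium: -4, formic acid: +2.
Net change = +2 − (-4) = +6.

+6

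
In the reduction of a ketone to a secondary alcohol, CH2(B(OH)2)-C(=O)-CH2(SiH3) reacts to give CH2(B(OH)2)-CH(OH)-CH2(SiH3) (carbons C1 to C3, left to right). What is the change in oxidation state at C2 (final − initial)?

Before: C2 has 2 bonds to C, 2 bonds to O → oxidation state +2.
After: C2 has 2 bonds to C, 1 bond to H, 1 bond to O → oxidation state 0.
Δ = 0 − (+2) = -2, so this is a reduction at C2.

-2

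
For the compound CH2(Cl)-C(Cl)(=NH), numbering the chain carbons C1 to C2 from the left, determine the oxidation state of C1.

C1 has one bond to C (0), one bond to H (-1), one bond to Cl (+1), one bond to H (-1).
Oxidation state = 0 − 1 + 1 − 1 = -1.

-1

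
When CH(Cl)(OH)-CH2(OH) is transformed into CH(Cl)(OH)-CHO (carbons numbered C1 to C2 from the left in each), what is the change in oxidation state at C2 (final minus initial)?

Before: C2 has 1 bond to C, 2 bonds to H, 1 bond to O → oxidation state -1.
After: C2 has 1 bond to C, 1 bond to H, 2 bonds to O → oxidation state +1.
Δ = +1 − (-1) = +2, so this is an oxidation at C2.

+2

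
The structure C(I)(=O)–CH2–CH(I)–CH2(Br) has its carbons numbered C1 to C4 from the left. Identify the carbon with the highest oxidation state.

C1

Tallying each carbon's bonds:
C1: 1C, 2O, 1I → 0 + 2 + 1 = +3
C2: 2C, 2H → 0 − 2 = -2
C3: 2C, 1H, 1I → 0 − 1 + 1 = 0
C4: 1C, 2H, 1Br → 0 − 2 + 1 = -1
The most oxidised carbon is C1 at +3.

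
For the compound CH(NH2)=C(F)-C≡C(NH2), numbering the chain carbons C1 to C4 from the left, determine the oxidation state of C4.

C4 has a triple bond to C (3×0 = 0), one bond to N (+1).
Oxidation state = 0 + 1 = +1.

+1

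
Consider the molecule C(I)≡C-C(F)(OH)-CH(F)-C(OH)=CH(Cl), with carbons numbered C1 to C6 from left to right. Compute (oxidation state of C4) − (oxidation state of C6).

C4: 2C, 1H, 1F → 0 − 1 + 1 = 0
C6: 2C, 1H, 1Cl → 0 − 1 + 1 = 0
Difference: 0 − (0) = 0.

0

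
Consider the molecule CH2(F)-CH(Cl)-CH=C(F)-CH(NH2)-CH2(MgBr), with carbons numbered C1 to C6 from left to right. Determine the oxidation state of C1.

-1

Bonds to more-electronegative neighbours contribute +1 each, bonds to H or metals contribute −1 each, and C–C bonds contribute 0.
C1 has one bond to C (0), one bond to F (+1), one bond to H (-1), one bond to H (-1).
Oxidation state = 0 + 1 − 1 − 1 = -1.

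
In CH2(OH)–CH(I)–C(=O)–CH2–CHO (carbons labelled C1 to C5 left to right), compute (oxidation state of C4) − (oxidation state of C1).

-1

C4: 2C, 2H → 0 − 2 = -2
C1: 1C, 2H, 1O → 0 − 2 + 1 = -1
Difference: -2 − (-1) = -1.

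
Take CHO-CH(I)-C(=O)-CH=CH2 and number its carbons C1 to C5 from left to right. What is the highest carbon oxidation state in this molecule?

+2

Bonds to more-electronegative neighbours contribute +1 each, bonds to H or metals contribute −1 each, and C–C bonds contribute 0. Tallying each carbon:
C1: 1C, 1H, 2O → 0 − 1 + 2 = +1
C2: 2C, 1H, 1I → 0 − 1 + 1 = 0
C3: 2C, 2O → 0 + 2 = +2
C4: 3C, 1H → 0 − 1 = -1
C5: 2C, 2H → 0 − 2 = -2
The highest value is +2.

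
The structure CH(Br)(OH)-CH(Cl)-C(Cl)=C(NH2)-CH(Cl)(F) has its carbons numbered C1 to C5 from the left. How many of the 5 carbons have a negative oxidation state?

0

Tallying each carbon's bonds:
C1: 1C, 1H, 1O, 1Br → 0 − 1 + 1 + 1 = +1
C2: 2C, 1H, 1Cl → 0 − 1 + 1 = 0
C3: 3C, 1Cl → 0 + 1 = +1
C4: 3C, 1N → 0 + 1 = +1
C5: 1C, 1H, 1F, 1Cl → 0 − 1 + 1 + 1 = +1
0 carbons meet the condition.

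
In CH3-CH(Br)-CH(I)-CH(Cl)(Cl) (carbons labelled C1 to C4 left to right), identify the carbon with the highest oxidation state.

Tallying each carbon's bonds:
C1: 1C, 3H → 0 − 3 = -3
C2: 2C, 1H, 1Br → 0 − 1 + 1 = 0
C3: 2C, 1H, 1I → 0 − 1 + 1 = 0
C4: 1C, 1H, 2Cl → 0 − 1 + 2 = +1
The most oxidised carbon is C4 at +1.

C4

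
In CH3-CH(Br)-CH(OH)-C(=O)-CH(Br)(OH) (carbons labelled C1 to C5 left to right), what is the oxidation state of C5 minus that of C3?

+1

C5: 1C, 1H, 1O, 1Br → 0 − 1 + 1 + 1 = +1
C3: 2C, 1H, 1O → 0 − 1 + 1 = 0
Difference: +1 − (0) = +1.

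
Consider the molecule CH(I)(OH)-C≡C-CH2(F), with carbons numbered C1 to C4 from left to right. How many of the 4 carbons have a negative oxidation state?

Tallying each carbon's bonds:
C1: 1C, 1H, 1O, 1I → 0 − 1 + 1 + 1 = +1
C2: 4C → 0 = 0
C3: 4C → 0 = 0
C4: 1C, 2H, 1F → 0 − 2 + 1 = -1
1 carbon (C4) meets the condition.

1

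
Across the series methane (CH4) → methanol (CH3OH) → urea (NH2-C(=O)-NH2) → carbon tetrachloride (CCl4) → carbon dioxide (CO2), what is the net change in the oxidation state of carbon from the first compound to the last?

Carbon oxidation states along the series — methane: -4, methanol: -2, urea: +4, carbon tetrachloride: +4, carbon dioxide: +4.
Net change = +4 − (-4) = +8.

+8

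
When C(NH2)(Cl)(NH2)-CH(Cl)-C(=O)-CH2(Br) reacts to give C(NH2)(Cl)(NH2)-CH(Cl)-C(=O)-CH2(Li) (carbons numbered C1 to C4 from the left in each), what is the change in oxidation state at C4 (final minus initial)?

Before: C4 has 1 bond to C, 2 bonds to H, 1 bond to Br → oxidation state -1.
After: C4 has 1 bond to C, 2 bonds to H, 1 bond to Li → oxidation state -3.
Δ = -3 − (-1) = -2, so this is a reduction at C4.

-2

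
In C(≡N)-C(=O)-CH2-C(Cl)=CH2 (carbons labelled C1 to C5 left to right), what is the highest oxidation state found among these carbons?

+3

Count +1 for every bond to an atom more electronegative than carbon and −1 for every bond to one less electronegative; C–C bonds are 0. Tallying each carbon:
C1: 1C, 3N → 0 + 3 = +3
C2: 2C, 2O → 0 + 2 = +2
C3: 2C, 2H → 0 − 2 = -2
C4: 3C, 1Cl → 0 + 1 = +1
C5: 2C, 2H → 0 − 2 = -2
The highest value is +3.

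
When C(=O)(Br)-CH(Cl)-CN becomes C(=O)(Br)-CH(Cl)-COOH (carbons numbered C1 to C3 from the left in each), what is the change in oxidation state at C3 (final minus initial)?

0

Before: C3 has 1 bond to C, 3 bonds to N → oxidation state +3.
After: C3 has 1 bond to C, 3 bonds to O → oxidation state +3.
Δ = +3 − (+3) = 0, so no net redox change at C3.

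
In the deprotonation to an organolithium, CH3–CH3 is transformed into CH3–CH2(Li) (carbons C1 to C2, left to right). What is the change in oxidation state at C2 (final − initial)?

Before: C2 has 1 bond to C, 3 bonds to H → oxidation state -3.
After: C2 has 1 bond to C, 2 bonds to H, 1 bond to Li → oxidation state -3.
Δ = -3 − (-3) = 0, so no net redox change at C2.

0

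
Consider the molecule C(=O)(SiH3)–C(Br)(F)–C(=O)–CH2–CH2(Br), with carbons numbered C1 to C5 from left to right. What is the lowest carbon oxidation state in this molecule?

-2

Assign +1 per bond to O/N/halogen, −1 per bond to H or an electropositive element, and 0 per bond to carbon. Tallying each carbon:
C1: 1C, 2O, 1Si → 0 + 2 − 1 = +1
C2: 2C, 1F, 1Br → 0 + 1 + 1 = +2
C3: 2C, 2O → 0 + 2 = +2
C4: 2C, 2H → 0 − 2 = -2
C5: 1C, 2H, 1Br → 0 − 2 + 1 = -1
The lowest value is -2.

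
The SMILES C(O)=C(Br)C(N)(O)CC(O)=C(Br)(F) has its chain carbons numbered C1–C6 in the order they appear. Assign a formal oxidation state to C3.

C3 has one bond to C (0), one bond to C (0), one bond to N (+1), one bond to O (+1).
Oxidation state = 0 + 0 + 1 + 1 = +2.

+2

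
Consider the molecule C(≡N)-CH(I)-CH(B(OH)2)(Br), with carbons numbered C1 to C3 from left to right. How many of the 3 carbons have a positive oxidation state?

Assign +1 per bond to O/N/halogen, −1 per bond to H or an electropositive element, and 0 per bond to carbon. Tallying each carbon:
C1: 1C, 3N → 0 + 3 = +3
C2: 2C, 1H, 1I → 0 − 1 + 1 = 0
C3: 1C, 1H, 1Br, 1B → 0 − 1 + 1 − 1 = -1
1 carbon (C1) meets the condition.

1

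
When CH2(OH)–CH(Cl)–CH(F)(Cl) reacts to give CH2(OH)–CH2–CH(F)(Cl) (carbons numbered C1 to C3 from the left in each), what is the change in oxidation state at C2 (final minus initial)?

-2

Before: C2 has 2 bonds to C, 1 bond to H, 1 bond to Cl → oxidation state 0.
After: C2 has 2 bonds to C, 2 bonds to H → oxidation state -2.
Δ = -2 − (0) = -2, so this is a reduction at C2.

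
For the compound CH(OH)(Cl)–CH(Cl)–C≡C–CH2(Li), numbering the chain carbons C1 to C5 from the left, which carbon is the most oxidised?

Assign +1 per bond to O/N/halogen, −1 per bond to H or an electropositive element, and 0 per bond to carbon. Tallying each carbon:
C1: 1C, 1H, 1O, 1Cl → 0 − 1 + 1 + 1 = +1
C2: 2C, 1H, 1Cl → 0 − 1 + 1 = 0
C3: 4C → 0 = 0
C4: 4C → 0 = 0
C5: 1C, 2H, 1Li → 0 − 2 − 1 = -3
The most oxidised carbon is C1 at +1.

C1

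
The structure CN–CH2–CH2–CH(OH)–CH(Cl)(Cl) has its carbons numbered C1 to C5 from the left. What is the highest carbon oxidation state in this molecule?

+3

Tallying each carbon's bonds:
C1: 1C, 3N → 0 + 3 = +3
C2: 2C, 2H → 0 − 2 = -2
C3: 2C, 2H → 0 − 2 = -2
C4: 2C, 1H, 1O → 0 − 1 + 1 = 0
C5: 1C, 1H, 2Cl → 0 − 1 + 2 = +1
The highest value is +3.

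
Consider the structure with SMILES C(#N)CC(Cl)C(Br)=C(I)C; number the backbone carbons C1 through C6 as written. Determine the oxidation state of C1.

+3

C1 has one bond to C (0), a triple bond to N (3×+1 = +3).
Oxidation state = 0 + 3 = +3.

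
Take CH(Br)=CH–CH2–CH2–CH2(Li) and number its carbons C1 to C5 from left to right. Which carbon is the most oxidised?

Tallying each carbon's bonds:
C1: 2C, 1H, 1Br → 0 − 1 + 1 = 0
C2: 3C, 1H → 0 − 1 = -1
C3: 2C, 2H → 0 − 2 = -2
C4: 2C, 2H → 0 − 2 = -2
C5: 1C, 2H, 1Li → 0 − 2 − 1 = -3
The most oxidised carbon is C1 at 0.

C1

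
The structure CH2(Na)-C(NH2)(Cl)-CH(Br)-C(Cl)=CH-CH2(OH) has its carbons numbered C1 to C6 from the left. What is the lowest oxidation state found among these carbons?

Tallying each carbon's bonds:
C1: 1C, 2H, 1Na → 0 − 2 − 1 = -3
C2: 2C, 1N, 1Cl → 0 + 1 + 1 = +2
C3: 2C, 1H, 1Br → 0 − 1 + 1 = 0
C4: 3C, 1Cl → 0 + 1 = +1
C5: 3C, 1H → 0 − 1 = -1
C6: 1C, 2H, 1O → 0 − 2 + 1 = -1
The lowest value is -3.

-3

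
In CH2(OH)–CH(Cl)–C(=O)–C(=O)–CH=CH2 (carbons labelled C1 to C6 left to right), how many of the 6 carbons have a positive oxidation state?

Each bond to a more electronegative atom (O, N, halogen) counts +1, each bond to a less electronegative atom (H, metal, B, Si) counts −1, and each C–C bond counts 0. Tallying each carbon:
C1: 1C, 2H, 1O → 0 − 2 + 1 = -1
C2: 2C, 1H, 1Cl → 0 − 1 + 1 = 0
C3: 2C, 2O → 0 + 2 = +2
C4: 2C, 2O → 0 + 2 = +2
C5: 3C, 1H → 0 − 1 = -1
C6: 2C, 2H → 0 − 2 = -2
2 carbons (C3, C4) meet the condition.

2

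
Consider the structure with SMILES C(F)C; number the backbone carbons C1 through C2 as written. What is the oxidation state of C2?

C2 has one bond to C (0), one bond to H (-1), one bond to H (-1), one bond to H (-1).
Oxidation state = 0 − 1 − 1 − 1 = -3.

-3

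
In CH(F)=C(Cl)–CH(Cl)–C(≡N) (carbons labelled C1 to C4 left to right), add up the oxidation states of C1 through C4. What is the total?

+4

Tallying each carbon's bonds:
C1: 2C, 1H, 1F → 0 − 1 + 1 = 0
C2: 3C, 1Cl → 0 + 1 = +1
C3: 2C, 1H, 1Cl → 0 − 1 + 1 = 0
C4: 1C, 3N → 0 + 3 = +3
Sum = 0 + 1 + 0 + 3 = +4.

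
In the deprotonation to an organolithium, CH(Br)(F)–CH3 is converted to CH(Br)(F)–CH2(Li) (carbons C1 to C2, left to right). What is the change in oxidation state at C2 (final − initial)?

0

Before: C2 has 1 bond to C, 3 bonds to H → oxidation state -3.
After: C2 has 1 bond to C, 2 bonds to H, 1 bond to Li → oxidation state -3.
Δ = -3 − (-3) = 0, so no net redox change at C2.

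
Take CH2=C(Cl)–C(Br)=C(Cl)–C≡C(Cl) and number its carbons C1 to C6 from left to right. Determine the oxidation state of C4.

+1

Each bond to a more electronegative atom (O, N, halogen) counts +1, each bond to a less electronegative atom (H, metal, B, Si) counts −1, and each C–C bond counts 0.
C4 has a double bond to C (2×0 = 0), one bond to C (0), one bond to Cl (+1).
Oxidation state = 0 + 0 + 1 = +1.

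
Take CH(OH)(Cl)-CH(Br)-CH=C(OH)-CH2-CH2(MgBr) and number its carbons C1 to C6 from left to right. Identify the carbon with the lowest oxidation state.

C6

Tallying each carbon's bonds:
C1: 1C, 1H, 1O, 1Cl → 0 − 1 + 1 + 1 = +1
C2: 2C, 1H, 1Br → 0 − 1 + 1 = 0
C3: 3C, 1H → 0 − 1 = -1
C4: 3C, 1O → 0 + 1 = +1
C5: 2C, 2H → 0 − 2 = -2
C6: 1C, 2H, 1Mg → 0 − 2 − 1 = -3
The most reduced carbon is C6 at -3.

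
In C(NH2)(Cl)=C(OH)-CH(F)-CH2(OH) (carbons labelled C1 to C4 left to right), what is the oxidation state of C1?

+2

C1 has a double bond to C (2×0 = 0), one bond to N (+1), one bond to Cl (+1).
Oxidation state = 0 + 1 + 1 = +2.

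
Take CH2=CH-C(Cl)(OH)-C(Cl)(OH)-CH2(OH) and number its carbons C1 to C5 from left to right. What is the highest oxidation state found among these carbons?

+2

Tallying each carbon's bonds:
C1: 2C, 2H → 0 − 2 = -2
C2: 3C, 1H → 0 − 1 = -1
C3: 2C, 1O, 1Cl → 0 + 1 + 1 = +2
C4: 2C, 1O, 1Cl → 0 + 1 + 1 = +2
C5: 1C, 2H, 1O → 0 − 2 + 1 = -1
The highest value is +2.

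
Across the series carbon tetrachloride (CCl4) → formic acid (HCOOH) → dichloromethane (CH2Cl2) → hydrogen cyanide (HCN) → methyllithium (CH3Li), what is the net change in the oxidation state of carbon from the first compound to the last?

-8

Carbon oxidation states along the series — carbon tetrachloride: +4, formic acid: +2, dichloromethane: 0, hydrogen cyanide: +2, methyllithium: -4.
Net change = -4 − (+4) = -8.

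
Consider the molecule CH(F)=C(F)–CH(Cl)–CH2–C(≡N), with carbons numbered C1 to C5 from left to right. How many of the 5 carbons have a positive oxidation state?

2

Tallying each carbon's bonds:
C1: 2C, 1H, 1F → 0 − 1 + 1 = 0
C2: 3C, 1F → 0 + 1 = +1
C3: 2C, 1H, 1Cl → 0 − 1 + 1 = 0
C4: 2C, 2H → 0 − 2 = -2
C5: 1C, 3N → 0 + 3 = +3
2 carbons (C2, C5) meet the condition.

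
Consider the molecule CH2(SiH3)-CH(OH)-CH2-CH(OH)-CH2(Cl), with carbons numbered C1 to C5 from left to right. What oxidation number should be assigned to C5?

-1

Each bond to a more electronegative atom (O, N, halogen) counts +1, each bond to a less electronegative atom (H, metal, B, Si) counts −1, and each C–C bond counts 0.
C5 has one bond to C (0), one bond to H (-1), one bond to H (-1), one bond to Cl (+1).
Oxidation state = 0 − 1 − 1 + 1 = -1.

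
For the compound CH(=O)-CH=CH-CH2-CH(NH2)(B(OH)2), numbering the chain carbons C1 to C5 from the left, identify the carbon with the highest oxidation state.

C1

Assign +1 per bond to O/N/halogen, −1 per bond to H or an electropositive element, and 0 per bond to carbon. Tallying each carbon:
C1: 1C, 1H, 2O → 0 − 1 + 2 = +1
C2: 3C, 1H → 0 − 1 = -1
C3: 3C, 1H → 0 − 1 = -1
C4: 2C, 2H → 0 − 2 = -2
C5: 1C, 1H, 1N, 1B → 0 − 1 + 1 − 1 = -1
The most oxidised carbon is C1 at +1.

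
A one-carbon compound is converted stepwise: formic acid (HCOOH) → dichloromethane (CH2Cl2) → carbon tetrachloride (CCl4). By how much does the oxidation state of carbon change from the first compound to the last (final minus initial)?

Carbon oxidation states along the series — formic acid: +2, dichloromethane: 0, carbon tetrachloride: +4.
Net change = +4 − (+2) = +2.

+2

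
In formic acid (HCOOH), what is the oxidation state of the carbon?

+2

Each bond to a more electronegative atom (O, N, halogen) counts +1, each bond to a less electronegative atom (H, metal, B, Si) counts −1, and each C–C bond counts 0.
The carbon has one bond to H (-1), a double bond to O (2×+1 = +2), one bond to O (+1).
Oxidation state = -1 + 2 + 1 = +2.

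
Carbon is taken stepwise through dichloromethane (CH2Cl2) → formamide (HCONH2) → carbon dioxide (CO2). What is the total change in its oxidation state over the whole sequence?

Carbon oxidation states along the series — dichloromethane: 0, formamide: +2, carbon dioxide: +4.
Net change = +4 − (0) = +4.

+4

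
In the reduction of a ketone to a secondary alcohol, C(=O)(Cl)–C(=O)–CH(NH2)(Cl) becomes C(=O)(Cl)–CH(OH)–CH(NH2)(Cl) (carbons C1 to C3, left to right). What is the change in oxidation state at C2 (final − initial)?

Before: C2 has 2 bonds to C, 2 bonds to O → oxidation state +2.
After: C2 has 2 bonds to C, 1 bond to H, 1 bond to O → oxidation state 0.
Δ = 0 − (+2) = -2, so this is a reduction at C2.

-2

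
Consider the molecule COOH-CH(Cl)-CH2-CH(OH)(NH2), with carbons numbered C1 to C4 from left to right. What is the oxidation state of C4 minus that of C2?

+1

C4: 1C, 1H, 1O, 1N → 0 − 1 + 1 + 1 = +1
C2: 2C, 1H, 1Cl → 0 − 1 + 1 = 0
Difference: +1 − (0) = +1.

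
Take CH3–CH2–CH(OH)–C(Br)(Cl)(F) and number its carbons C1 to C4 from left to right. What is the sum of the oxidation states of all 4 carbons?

-2

Tallying each carbon's bonds:
C1: 1C, 3H → 0 − 3 = -3
C2: 2C, 2H → 0 − 2 = -2
C3: 2C, 1H, 1O → 0 − 1 + 1 = 0
C4: 1C, 1F, 1Cl, 1Br → 0 + 1 + 1 + 1 = +3
Sum = -3 − 2 + 0 + 3 = -2.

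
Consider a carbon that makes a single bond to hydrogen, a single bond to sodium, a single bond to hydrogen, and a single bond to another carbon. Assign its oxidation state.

The carbon has one bond to C (0), one bond to H (-1), one bond to Na (-1), one bond to H (-1).
Oxidation state = 0 − 1 − 1 − 1 = -3.

-3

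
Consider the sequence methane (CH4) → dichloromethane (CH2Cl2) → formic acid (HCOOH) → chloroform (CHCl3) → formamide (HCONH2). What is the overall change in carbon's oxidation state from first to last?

+6

Carbon oxidation states along the series — methane: -4, dichloromethane: 0, formic acid: +2, chloroform: +2, formamide: +2.
Net change = +2 − (-4) = +6.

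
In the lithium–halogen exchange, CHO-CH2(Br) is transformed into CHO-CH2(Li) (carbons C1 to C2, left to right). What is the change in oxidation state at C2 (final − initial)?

-2

Before: C2 has 1 bond to C, 2 bonds to H, 1 bond to Br → oxidation state -1.
After: C2 has 1 bond to C, 2 bonds to H, 1 bond to Li → oxidation state -3.
Δ = -3 − (-1) = -2, so this is a reduction at C2.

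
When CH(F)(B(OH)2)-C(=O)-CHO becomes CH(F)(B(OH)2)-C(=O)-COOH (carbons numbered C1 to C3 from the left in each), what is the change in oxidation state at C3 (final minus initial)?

Before: C3 has 1 bond to C, 1 bond to H, 2 bonds to O → oxidation state +1.
After: C3 has 1 bond to C, 3 bonds to O → oxidation state +3.
Δ = +3 − (+1) = +2, so this is an oxidation at C3.

+2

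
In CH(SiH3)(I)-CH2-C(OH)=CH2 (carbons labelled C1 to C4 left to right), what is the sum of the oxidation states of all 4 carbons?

Bonds to more-electronegative neighbours contribute +1 each, bonds to H or metals contribute −1 each, and C–C bonds contribute 0. Tallying each carbon:
C1: 1C, 1H, 1I, 1Si → 0 − 1 + 1 − 1 = -1
C2: 2C, 2H → 0 − 2 = -2
C3: 3C, 1O → 0 + 1 = +1
C4: 2C, 2H → 0 − 2 = -2
Sum = -1 − 2 + 1 − 2 = -4.

-4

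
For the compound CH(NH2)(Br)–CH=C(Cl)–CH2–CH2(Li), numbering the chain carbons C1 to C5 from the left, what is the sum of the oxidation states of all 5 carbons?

-4

Bonds to more-electronegative neighbours contribute +1 each, bonds to H or metals contribute −1 each, and C–C bonds contribute 0. Tallying each carbon:
C1: 1C, 1H, 1N, 1Br → 0 − 1 + 1 + 1 = +1
C2: 3C, 1H → 0 − 1 = -1
C3: 3C, 1Cl → 0 + 1 = +1
C4: 2C, 2H → 0 − 2 = -2
C5: 1C, 2H, 1Li → 0 − 2 − 1 = -3
Sum = +1 − 1 + 1 − 2 − 3 = -4.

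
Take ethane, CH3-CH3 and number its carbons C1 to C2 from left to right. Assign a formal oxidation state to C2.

C2 has one bond to H (-1), one bond to H (-1), one bond to H (-1), one bond to C (0).
Oxidation state = -1 − 1 − 1 + 0 = -3.

-3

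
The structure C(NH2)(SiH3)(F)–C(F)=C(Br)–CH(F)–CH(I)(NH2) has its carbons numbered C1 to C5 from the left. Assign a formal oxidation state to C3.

+1

Each bond to a more electronegative atom (O, N, halogen) counts +1, each bond to a less electronegative atom (H, metal, B, Si) counts −1, and each C–C bond counts 0.
C3 has a double bond to C (2×0 = 0), one bond to C (0), one bond to Br (+1).
Oxidation state = 0 + 0 + 1 = +1.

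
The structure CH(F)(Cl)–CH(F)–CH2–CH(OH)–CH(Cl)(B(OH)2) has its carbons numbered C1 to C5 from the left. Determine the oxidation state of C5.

-1

C5 has one bond to C (0), one bond to Cl (+1), one bond to H (-1), one bond to B (-1).
Oxidation state = 0 + 1 − 1 − 1 = -1.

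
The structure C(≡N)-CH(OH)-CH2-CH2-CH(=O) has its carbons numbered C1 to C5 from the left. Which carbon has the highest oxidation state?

C1

Count +1 for every bond to an atom more electronegative than carbon and −1 for every bond to one less electronegative; C–C bonds are 0. Tallying each carbon:
C1: 1C, 3N → 0 + 3 = +3
C2: 2C, 1H, 1O → 0 − 1 + 1 = 0
C3: 2C, 2H → 0 − 2 = -2
C4: 2C, 2H → 0 − 2 = -2
C5: 1C, 1H, 2O → 0 − 1 + 2 = +1
The most oxidised carbon is C1 at +3.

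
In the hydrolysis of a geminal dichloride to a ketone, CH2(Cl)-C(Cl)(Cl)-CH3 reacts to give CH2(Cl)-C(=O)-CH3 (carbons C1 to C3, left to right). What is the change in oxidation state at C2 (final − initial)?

Before: C2 has 2 bonds to C, 2 bonds to Cl → oxidation state +2.
After: C2 has 2 bonds to C, 2 bonds to O → oxidation state +2.
Δ = +2 − (+2) = 0, so no net redox change at C2.

0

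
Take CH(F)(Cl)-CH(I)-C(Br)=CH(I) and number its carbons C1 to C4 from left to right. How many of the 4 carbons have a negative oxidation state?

Tallying each carbon's bonds:
C1: 1C, 1H, 1F, 1Cl → 0 − 1 + 1 + 1 = +1
C2: 2C, 1H, 1I → 0 − 1 + 1 = 0
C3: 3C, 1Br → 0 + 1 = +1
C4: 2C, 1H, 1I → 0 − 1 + 1 = 0
0 carbons meet the condition.

0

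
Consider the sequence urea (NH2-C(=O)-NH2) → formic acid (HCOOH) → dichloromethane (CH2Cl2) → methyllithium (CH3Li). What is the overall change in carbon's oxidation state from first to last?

Carbon oxidation states along the series — urea: +4, formic acid: +2, dichloromethane: 0, methyllithium: -4.
Net change = -4 − (+4) = -8.

-8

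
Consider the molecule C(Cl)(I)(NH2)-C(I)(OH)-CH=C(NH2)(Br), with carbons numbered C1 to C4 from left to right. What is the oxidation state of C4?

C4 has a double bond to C (2×0 = 0), one bond to N (+1), one bond to Br (+1).
Oxidation state = 0 + 1 + 1 = +2.

+2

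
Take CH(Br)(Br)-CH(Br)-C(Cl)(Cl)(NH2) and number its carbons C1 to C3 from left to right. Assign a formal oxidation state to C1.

Assign +1 per bond to O/N/halogen, −1 per bond to H or an electropositive element, and 0 per bond to carbon.
C1 has one bond to C (0), one bond to Br (+1), one bond to Br (+1), one bond to H (-1).
Oxidation state = 0 + 1 + 1 − 1 = +1.

+1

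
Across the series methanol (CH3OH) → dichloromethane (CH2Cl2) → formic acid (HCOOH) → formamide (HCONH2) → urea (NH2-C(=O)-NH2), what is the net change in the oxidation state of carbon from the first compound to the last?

Carbon oxidation states along the series — methanol: -2, dichloromethane: 0, formic acid: +2, formamide: +2, urea: +4.
Net change = +4 − (-2) = +6.

+6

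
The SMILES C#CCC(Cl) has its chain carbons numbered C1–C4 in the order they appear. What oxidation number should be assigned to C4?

-1

Bonds to more-electronegative neighbours contribute +1 each, bonds to H or metals contribute −1 each, and C–C bonds contribute 0.
C4 has one bond to C (0), one bond to H (-1), one bond to Cl (+1), one bond to H (-1).
Oxidation state = 0 − 1 + 1 − 1 = -1.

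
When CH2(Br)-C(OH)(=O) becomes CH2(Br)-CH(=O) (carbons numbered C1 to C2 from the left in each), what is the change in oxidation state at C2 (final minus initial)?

Before: C2 has 1 bond to C, 3 bonds to O → oxidation state +3.
After: C2 has 1 bond to C, 1 bond to H, 2 bonds to O → oxidation state +1.
Δ = +1 − (+3) = -2, so this is a reduction at C2.

-2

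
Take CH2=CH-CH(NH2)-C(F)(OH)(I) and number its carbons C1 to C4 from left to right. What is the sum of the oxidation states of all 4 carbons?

Tallying each carbon's bonds:
C1: 2C, 2H → 0 − 2 = -2
C2: 3C, 1H → 0 − 1 = -1
C3: 2C, 1H, 1N → 0 − 1 + 1 = 0
C4: 1C, 1O, 1F, 1I → 0 + 1 + 1 + 1 = +3
Sum = -2 − 1 + 0 + 3 = 0.

0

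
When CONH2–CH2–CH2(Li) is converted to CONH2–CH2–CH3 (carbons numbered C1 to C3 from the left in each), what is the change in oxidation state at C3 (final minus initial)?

0

Before: C3 has 1 bond to C, 2 bonds to H, 1 bond to Li → oxidation state -3.
After: C3 has 1 bond to C, 3 bonds to H → oxidation state -3.
Δ = -3 − (-3) = 0, so no net redox change at C3.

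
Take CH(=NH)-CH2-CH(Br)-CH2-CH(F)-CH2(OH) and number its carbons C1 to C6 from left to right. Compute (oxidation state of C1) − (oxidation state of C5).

+1

C1: 1C, 1H, 2N → 0 − 1 + 2 = +1
C5: 2C, 1H, 1F → 0 − 1 + 1 = 0
Difference: +1 − (0) = +1.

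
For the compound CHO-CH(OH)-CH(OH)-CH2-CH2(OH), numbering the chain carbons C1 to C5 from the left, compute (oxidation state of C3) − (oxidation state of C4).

C3: 2C, 1H, 1O → 0 − 1 + 1 = 0
C4: 2C, 2H → 0 − 2 = -2
Difference: 0 − (-2) = +2.

+2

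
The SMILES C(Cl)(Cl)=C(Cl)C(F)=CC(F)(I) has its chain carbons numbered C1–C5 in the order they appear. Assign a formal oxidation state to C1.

+2

Count +1 for every bond to an atom more electronegative than carbon and −1 for every bond to one less electronegative; C–C bonds are 0.
C1 has a double bond to C (2×0 = 0), one bond to Cl (+1), one bond to Cl (+1).
Oxidation state = 0 + 1 + 1 = +2.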